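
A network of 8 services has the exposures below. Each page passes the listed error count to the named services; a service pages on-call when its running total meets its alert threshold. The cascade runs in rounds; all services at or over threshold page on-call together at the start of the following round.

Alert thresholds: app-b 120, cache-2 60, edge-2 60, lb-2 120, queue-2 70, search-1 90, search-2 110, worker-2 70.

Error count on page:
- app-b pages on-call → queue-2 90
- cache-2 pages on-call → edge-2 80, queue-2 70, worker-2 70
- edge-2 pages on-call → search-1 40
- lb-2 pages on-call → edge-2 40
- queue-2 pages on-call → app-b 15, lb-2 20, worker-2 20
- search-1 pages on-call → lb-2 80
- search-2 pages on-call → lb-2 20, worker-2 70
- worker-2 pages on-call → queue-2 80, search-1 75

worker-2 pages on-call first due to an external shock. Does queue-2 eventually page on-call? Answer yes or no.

Round 1 — worker-2 pages on-call (initial).
  queue-2: +80 → 80 ≥ 70
  search-1: +75 → 75 < 90
Round 2 — queue-2 pages on-call.
  app-b: +15 → 15 < 120
  lb-2: +20 → 20 < 120
No further pages.

yes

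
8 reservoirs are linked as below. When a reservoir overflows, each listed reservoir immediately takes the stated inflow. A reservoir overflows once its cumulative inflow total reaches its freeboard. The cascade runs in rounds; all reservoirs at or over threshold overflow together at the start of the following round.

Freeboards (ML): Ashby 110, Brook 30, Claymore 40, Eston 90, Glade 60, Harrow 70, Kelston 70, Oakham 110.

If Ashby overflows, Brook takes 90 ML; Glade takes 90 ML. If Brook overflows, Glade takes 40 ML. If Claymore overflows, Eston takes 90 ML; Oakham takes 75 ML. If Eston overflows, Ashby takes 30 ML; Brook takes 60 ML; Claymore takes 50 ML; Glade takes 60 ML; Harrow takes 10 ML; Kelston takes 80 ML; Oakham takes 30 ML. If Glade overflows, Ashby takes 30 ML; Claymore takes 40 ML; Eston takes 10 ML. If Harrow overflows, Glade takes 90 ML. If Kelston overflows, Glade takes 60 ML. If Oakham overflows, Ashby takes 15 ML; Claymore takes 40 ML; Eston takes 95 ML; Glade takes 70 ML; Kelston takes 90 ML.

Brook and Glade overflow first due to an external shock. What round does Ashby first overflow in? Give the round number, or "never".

never

Round 1 — Brook, Glade overflow (initial).
  Ashby: +30 → 30 < 110
  Claymore: +40 → 40 ≥ 40
  Eston: +10 → 10 < 90
Round 2 — Claymore overflows.
  Eston: +90 → 100 ≥ 90
  Oakham: +75 → 75 < 110
Round 3 — Eston overflows.
  Ashby: +30 → 60 < 110
  Harrow: +10 → 10 < 70
  Kelston: +80 → 80 ≥ 70
  Oakham: +30 → 105 < 110
Round 4 — Kelston overflows.
No further overflows.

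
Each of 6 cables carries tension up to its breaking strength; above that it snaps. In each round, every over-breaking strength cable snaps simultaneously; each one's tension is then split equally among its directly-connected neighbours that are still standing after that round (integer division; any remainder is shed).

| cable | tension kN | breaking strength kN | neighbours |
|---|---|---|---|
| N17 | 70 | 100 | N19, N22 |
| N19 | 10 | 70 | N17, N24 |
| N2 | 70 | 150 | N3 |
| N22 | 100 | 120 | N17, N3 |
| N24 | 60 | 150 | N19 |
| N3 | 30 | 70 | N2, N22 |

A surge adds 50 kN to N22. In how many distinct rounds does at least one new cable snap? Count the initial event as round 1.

Round 1 — N22 at 150 > 120. N22 snaps.
  N22 sheds 150 kN to N17, N3: 75 each.
    N17: 70+75 = 145 > 100
    N3: 30+75 = 105 > 70
Round 2 — N17, N3 snap.
  N17 sheds 145 kN to N19: 145 each.
    N19: 10+145 = 155 > 70
  N3 sheds 105 kN to N2: 105 each.
    N2: 70+105 = 175 > 150
Round 3 — N19, N2 snap.
  N19 sheds 155 kN to N24: 155 each.
    N24: 60+155 = 215 > 150
  N2 sheds 175 kN: no online neighbours, lost.
Round 4 — N24 snaps.
  N24 sheds 215 kN: no online neighbours, lost.
No further breaks.

4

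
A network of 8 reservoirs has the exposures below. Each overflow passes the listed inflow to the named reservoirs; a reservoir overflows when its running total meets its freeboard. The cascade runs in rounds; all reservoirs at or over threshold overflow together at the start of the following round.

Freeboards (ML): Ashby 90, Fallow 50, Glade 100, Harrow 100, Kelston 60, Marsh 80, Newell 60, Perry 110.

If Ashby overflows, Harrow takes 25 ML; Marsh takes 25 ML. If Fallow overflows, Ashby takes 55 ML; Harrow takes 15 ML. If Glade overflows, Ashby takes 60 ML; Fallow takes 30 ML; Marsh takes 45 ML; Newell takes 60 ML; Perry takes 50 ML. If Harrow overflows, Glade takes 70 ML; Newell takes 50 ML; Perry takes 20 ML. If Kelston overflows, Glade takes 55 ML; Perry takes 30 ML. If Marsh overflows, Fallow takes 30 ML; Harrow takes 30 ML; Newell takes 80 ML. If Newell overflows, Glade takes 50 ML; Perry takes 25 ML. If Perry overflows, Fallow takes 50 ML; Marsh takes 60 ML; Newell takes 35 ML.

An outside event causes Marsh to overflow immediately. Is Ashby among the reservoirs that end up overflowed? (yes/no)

Round 1 — Marsh overflows (initial).
  Fallow: +30 → 30 < 50
  Harrow: +30 → 30 < 100
  Newell: +80 → 80 ≥ 60
Round 2 — Newell overflows.
  Glade: +50 → 50 < 100
  Perry: +25 → 25 < 110
No further overflows.

no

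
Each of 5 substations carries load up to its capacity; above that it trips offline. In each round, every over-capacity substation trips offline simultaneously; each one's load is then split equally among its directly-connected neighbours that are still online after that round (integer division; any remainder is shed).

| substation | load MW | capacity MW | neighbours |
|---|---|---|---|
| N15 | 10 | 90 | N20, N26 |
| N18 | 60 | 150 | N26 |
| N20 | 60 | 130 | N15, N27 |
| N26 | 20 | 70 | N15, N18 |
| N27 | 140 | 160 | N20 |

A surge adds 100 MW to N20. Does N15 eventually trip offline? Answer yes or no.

no

Round 1 — N20 at 160 > 130. N20 trips offline.
  N20 sheds 160 MW to N15, N27: 80 each.
    N15: 10+80 = 90 ≤ 90
    N27: 140+80 = 220 > 160
Round 2 — N27 trips offline.
  N27 sheds 220 MW: no online neighbours, lost.
No further trips.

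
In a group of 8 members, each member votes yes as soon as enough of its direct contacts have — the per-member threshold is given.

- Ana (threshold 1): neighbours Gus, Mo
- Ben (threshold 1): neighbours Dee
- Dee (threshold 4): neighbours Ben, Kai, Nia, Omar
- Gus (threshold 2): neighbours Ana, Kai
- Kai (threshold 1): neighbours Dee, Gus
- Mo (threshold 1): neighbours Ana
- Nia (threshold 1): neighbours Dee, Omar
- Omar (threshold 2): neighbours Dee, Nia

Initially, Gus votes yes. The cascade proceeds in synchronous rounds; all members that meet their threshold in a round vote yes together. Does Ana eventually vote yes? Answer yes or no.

yes

Round 1 — Gus votes yes (initial).
Round 2 — checking thresholds:
  Ana: 1 of 2 neighbours ≥ 1, votes yes.
  Kai: 1 of 2 neighbours ≥ 1, votes yes.
Round 3 — checking thresholds:
  Dee: 1 of 4 neighbours < 4, holds.
  Mo: 1 of 1 neighbours ≥ 1, votes yes.
Round 4 — no new yes votes; cascade stops.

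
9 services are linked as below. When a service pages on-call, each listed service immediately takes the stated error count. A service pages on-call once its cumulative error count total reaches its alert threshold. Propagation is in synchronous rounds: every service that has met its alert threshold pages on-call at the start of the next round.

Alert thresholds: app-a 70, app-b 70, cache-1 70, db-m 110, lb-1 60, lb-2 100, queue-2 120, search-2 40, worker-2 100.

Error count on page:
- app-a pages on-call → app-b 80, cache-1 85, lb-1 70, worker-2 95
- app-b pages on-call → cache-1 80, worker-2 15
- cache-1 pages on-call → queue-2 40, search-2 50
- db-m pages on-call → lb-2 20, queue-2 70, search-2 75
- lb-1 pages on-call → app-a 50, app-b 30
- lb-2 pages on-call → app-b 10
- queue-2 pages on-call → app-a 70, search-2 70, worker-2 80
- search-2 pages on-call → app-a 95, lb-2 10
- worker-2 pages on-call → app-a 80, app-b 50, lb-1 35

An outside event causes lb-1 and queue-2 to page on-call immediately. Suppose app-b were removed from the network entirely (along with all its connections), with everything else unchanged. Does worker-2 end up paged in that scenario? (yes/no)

yes

With app-b removed:
Round 1 — lb-1, queue-2 page on-call (initial).
  app-a: +50+70 → 120 ≥ 70
  search-2: +70 → 70 ≥ 40
  worker-2: +80 → 80 < 100
Round 2 — app-a, search-2 page on-call.
  cache-1: +85 → 85 ≥ 70
  lb-2: +10 → 10 < 100
  worker-2: +95 → 175 ≥ 100
Round 3 — cache-1, worker-2 page on-call.
No further pages.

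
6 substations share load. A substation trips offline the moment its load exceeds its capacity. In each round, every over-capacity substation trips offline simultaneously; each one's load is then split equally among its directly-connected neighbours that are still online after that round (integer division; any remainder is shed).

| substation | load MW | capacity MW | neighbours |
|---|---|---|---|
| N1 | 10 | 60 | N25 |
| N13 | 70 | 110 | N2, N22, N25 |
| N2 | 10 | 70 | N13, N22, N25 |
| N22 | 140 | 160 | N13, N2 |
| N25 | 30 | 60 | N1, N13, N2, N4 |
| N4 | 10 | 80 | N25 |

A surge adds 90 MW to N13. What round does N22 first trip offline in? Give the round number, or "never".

2

Round 1 — N13 at 160 > 110. N13 trips offline.
  N13 sheds 160 MW to N2, N22, N25: 53 each (1 lost).
    N2: 10+53 = 63 ≤ 70
    N22: 140+53 = 193 > 160
    N25: 30+53 = 83 > 60
Round 2 — N22, N25 trip offline.
  N22 sheds 193 MW to N2: 193 each.
    N2: 63+193 = 256 > 70
  N25 sheds 83 MW to N1, N2, N4: 27 each (2 lost).
    N1: 10+27 = 37 ≤ 60
    N2: 256+27 = 283 > 70
    N4: 10+27 = 37 ≤ 80
Round 3 — N2 trips offline.
  N2 sheds 283 MW: no online neighbours, lost.
No further trips.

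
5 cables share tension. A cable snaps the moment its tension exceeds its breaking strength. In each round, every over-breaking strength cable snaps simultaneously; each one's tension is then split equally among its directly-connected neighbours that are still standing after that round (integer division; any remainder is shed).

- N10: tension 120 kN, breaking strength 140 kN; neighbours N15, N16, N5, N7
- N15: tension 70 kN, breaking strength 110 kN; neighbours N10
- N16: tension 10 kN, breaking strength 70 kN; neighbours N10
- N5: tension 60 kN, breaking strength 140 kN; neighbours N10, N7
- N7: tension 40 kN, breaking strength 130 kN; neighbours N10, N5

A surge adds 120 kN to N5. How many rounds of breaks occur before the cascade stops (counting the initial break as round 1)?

Round 1 — N5 at 180 > 140. N5 snaps.
  N5 sheds 180 kN to N10, N7: 90 each.
    N10: 120+90 = 210 > 140
    N7: 40+90 = 130 ≤ 130
Round 2 — N10 snaps.
  N10 sheds 210 kN to N15, N16, N7: 70 each.
    N15: 70+70 = 140 > 110
    N16: 10+70 = 80 > 70
    N7: 130+70 = 200 > 130
Round 3 — N15, N16, N7 snap.
  N15 sheds 140 kN: no online neighbours, lost.
  N16 sheds 80 kN: no online neighbours, lost.
  N7 sheds 200 kN: no online neighbours, lost.
No further breaks.

3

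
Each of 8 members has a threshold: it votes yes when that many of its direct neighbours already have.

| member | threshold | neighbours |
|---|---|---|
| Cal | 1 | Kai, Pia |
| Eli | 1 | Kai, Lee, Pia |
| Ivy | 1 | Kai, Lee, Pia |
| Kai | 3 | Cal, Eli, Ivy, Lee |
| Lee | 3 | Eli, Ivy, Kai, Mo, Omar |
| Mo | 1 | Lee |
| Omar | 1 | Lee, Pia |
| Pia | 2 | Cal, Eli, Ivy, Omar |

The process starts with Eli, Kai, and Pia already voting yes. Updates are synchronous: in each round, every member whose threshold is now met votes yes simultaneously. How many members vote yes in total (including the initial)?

8

Round 1 — Eli, Kai, Pia vote yes (initial).
Round 2 — checking thresholds:
  Cal: 2 of 2 neighbours ≥ 1, votes yes.
  Ivy: 2 of 3 neighbours ≥ 1, votes yes.
  Lee: 2 of 5 neighbours < 3, below threshold.
  Omar: 1 of 2 neighbours ≥ 1, votes yes.
Round 3 — checking thresholds:
  Lee: 4 of 5 neighbours ≥ 3, votes yes.
Round 4 — checking thresholds:
  Mo: 1 of 1 neighbours ≥ 1, votes yes.
Round 5 — no new yes votes; cascade stops.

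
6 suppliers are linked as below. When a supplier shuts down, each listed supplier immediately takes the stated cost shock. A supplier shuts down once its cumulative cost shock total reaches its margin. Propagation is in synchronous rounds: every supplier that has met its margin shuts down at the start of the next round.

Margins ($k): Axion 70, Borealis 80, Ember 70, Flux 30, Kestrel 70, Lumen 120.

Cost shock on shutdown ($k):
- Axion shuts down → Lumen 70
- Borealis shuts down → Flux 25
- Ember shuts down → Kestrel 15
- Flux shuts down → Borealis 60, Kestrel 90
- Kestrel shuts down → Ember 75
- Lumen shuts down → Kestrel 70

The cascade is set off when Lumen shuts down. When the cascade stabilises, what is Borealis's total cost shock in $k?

Round 1 — Lumen shuts down (initial).
  Kestrel: +70 → 70 ≥ 70
Round 2 — Kestrel shuts down.
  Ember: +75 → 75 ≥ 70
Round 3 — Ember shuts down.
No further shutdowns.

0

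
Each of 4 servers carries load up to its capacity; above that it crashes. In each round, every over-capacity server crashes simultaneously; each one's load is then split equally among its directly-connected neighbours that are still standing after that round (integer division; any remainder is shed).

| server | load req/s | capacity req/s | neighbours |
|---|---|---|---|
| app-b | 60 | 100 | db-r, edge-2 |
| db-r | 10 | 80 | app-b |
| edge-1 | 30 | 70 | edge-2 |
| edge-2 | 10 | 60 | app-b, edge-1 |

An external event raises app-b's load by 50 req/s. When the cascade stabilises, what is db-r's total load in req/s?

65

Round 1 — app-b at 110 > 100. app-b crashes.
  app-b sheds 110 req/s to db-r, edge-2: 55 each.
    db-r: 10+55 = 65 ≤ 80
    edge-2: 10+55 = 65 > 60
Round 2 — edge-2 crashes.
  edge-2 sheds 65 req/s to edge-1: 65 each.
    edge-1: 30+65 = 95 > 70
Round 3 — edge-1 crashes.
  edge-1 sheds 95 req/s: no online neighbours, lost.
No further crashes.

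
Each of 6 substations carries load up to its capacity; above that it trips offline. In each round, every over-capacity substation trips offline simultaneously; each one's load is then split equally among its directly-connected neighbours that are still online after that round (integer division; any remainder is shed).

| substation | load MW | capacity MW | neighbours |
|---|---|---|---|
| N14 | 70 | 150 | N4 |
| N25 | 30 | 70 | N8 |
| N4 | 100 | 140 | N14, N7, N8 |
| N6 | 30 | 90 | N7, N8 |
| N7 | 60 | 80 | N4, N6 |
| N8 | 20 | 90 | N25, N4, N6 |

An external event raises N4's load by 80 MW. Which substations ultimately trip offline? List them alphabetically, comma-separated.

Round 1 — N4 at 180 > 140. N4 trips offline.
  N4 sheds 180 MW to N14, N7, N8: 60 each.
    N14: 70+60 = 130 ≤ 150
    N7: 60+60 = 120 > 80
    N8: 20+60 = 80 ≤ 90
Round 2 — N7 trips offline.
  N7 sheds 120 MW to N6: 120 each.
    N6: 30+120 = 150 > 90
Round 3 — N6 trips offline.
  N6 sheds 150 MW to N8: 150 each.
    N8: 80+150 = 230 > 90
Round 4 — N8 trips offline.
  N8 sheds 230 MW to N25: 230 each.
    N25: 30+230 = 260 > 70
Round 5 — N25 trips offline.
  N25 sheds 260 MW: no online neighbours, lost.
No further trips.

N25, N4, N6, N7, N8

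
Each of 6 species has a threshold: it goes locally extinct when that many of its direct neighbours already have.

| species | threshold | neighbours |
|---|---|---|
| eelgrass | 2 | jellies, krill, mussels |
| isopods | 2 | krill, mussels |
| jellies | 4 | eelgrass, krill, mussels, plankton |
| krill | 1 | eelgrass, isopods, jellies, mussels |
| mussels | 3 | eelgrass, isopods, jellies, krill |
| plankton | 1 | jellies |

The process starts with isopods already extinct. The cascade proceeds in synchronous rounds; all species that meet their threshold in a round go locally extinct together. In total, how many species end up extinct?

2

Round 1 — isopods goes locally extinct (initial).
Round 2 — checking thresholds:
  krill: 1 of 4 neighbours ≥ 1, goes locally extinct.
  mussels: 1 of 4 neighbours < 3, below threshold.
Round 3 — no new extinctions; cascade stops.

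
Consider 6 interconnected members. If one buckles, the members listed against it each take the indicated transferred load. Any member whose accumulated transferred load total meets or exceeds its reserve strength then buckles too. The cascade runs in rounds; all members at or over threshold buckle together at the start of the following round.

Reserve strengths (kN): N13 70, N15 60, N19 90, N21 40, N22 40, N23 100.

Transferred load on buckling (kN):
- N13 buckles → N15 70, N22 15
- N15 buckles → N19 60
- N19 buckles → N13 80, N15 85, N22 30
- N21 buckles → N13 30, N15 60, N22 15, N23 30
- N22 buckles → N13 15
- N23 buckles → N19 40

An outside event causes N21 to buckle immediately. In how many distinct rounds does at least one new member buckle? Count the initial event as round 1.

Round 1 — N21 buckles (initial).
  N13: +30 → 30 < 70
  N15: +60 → 60 ≥ 60
  N22: +15 → 15 < 40
  N23: +30 → 30 < 100
Round 2 — N15 buckles.
  N19: +60 → 60 < 90
No further bucklings.

2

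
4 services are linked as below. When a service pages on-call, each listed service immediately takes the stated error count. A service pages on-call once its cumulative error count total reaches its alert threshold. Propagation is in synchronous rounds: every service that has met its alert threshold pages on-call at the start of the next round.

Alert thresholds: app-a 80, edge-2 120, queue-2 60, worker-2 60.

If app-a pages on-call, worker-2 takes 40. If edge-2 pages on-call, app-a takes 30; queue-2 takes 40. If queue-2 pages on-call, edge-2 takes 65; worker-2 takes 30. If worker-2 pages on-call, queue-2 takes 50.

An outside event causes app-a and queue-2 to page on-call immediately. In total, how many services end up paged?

3

Round 1 — app-a, queue-2 page on-call (initial).
  edge-2: +65 → 65 < 120
  worker-2: +40+30 → 70 ≥ 60
Round 2 — worker-2 pages on-call.
No further pages.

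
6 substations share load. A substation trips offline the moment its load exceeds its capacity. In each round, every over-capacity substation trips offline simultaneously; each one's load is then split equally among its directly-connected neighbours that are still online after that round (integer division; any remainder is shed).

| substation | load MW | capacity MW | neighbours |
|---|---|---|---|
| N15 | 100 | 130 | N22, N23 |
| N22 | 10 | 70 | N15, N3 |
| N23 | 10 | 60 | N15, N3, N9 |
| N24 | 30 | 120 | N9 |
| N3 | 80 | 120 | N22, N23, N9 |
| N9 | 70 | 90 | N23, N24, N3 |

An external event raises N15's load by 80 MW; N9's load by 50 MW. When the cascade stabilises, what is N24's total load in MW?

Round 1 — N15 at 180 > 130; N9 at 120 > 90. N15, N9 trip offline.
  N15 sheds 180 MW to N22, N23: 90 each.
    N22: 10+90 = 100 > 70
    N23: 10+90 = 100 > 60
  N9 sheds 120 MW to N23, N24, N3: 40 each.
    N23: 100+40 = 140 > 60
    N24: 30+40 = 70 ≤ 120
    N3: 80+40 = 120 ≤ 120
Round 2 — N22, N23 trip offline.
  N22 sheds 100 MW to N3: 100 each.
    N3: 120+100 = 220 > 120
  N23 sheds 140 MW to N3: 140 each.
    N3: 220+140 = 360 > 120
Round 3 — N3 trips offline.
  N3 sheds 360 MW: no online neighbours, lost.
No further trips.

70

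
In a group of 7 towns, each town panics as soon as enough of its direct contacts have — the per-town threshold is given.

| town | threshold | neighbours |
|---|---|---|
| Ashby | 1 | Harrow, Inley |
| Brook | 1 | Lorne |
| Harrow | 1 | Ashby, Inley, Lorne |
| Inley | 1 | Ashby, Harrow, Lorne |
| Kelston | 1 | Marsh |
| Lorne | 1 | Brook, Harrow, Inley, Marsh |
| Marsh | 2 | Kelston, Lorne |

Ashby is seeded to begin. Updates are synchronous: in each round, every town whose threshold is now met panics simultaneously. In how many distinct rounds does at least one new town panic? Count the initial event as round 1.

Round 1 — Ashby panics (initial).
Round 2 — checking thresholds:
  Harrow: 1 of 3 neighbours ≥ 1, panics.
  Inley: 1 of 3 neighbours ≥ 1, panics.
Round 3 — checking thresholds:
  Lorne: 2 of 4 neighbours ≥ 1, panics.
Round 4 — checking thresholds:
  Brook: 1 of 1 neighbours ≥ 1, panics.
  Marsh: 1 of 2 neighbours < 2, not yet.
Round 5 — no new panics; cascade stops.

4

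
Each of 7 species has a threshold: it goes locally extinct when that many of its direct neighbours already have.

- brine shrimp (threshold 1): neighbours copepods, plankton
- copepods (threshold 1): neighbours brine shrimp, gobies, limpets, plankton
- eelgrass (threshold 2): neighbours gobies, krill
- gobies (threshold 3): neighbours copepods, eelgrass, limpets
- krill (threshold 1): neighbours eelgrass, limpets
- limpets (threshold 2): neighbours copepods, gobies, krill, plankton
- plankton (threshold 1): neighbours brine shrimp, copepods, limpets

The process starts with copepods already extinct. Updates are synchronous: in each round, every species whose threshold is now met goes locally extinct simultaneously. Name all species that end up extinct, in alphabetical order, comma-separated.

brine shrimp, copepods, krill, limpets, plankton

Round 1 — copepods goes locally extinct (initial).
Round 2 — checking thresholds:
  brine shrimp: 1 of 2 neighbours ≥ 1, goes locally extinct.
  gobies: 1 of 3 neighbours < 3, holds.
  limpets: 1 of 4 neighbours < 2, holds.
  plankton: 1 of 3 neighbours ≥ 1, goes locally extinct.
Round 3 — checking thresholds:
  gobies: 1 of 3 neighbours < 3, holds.
  limpets: 2 of 4 neighbours ≥ 2, goes locally extinct.
Round 4 — checking thresholds:
  gobies: 2 of 3 neighbours < 3, holds.
  krill: 1 of 2 neighbours ≥ 1, goes locally extinct.
Round 5 — no new extinctions; cascade stops.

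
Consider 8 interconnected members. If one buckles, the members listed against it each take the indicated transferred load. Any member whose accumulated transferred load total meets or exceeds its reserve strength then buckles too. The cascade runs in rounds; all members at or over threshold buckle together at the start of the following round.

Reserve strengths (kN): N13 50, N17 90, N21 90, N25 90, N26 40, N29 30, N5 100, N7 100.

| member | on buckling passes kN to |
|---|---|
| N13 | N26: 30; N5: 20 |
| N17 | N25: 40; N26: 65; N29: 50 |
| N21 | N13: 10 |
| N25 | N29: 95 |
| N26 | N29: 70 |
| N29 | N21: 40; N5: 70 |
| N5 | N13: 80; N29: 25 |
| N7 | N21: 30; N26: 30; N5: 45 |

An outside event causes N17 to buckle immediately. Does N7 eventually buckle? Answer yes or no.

no

Round 1 — N17 buckles (initial).
  N25: +40 → 40 < 90
  N26: +65 → 65 ≥ 40
  N29: +50 → 50 ≥ 30
Round 2 — N26, N29 buckle.
  N21: +40 → 40 < 90
  N5: +70 → 70 < 100
No further bucklings.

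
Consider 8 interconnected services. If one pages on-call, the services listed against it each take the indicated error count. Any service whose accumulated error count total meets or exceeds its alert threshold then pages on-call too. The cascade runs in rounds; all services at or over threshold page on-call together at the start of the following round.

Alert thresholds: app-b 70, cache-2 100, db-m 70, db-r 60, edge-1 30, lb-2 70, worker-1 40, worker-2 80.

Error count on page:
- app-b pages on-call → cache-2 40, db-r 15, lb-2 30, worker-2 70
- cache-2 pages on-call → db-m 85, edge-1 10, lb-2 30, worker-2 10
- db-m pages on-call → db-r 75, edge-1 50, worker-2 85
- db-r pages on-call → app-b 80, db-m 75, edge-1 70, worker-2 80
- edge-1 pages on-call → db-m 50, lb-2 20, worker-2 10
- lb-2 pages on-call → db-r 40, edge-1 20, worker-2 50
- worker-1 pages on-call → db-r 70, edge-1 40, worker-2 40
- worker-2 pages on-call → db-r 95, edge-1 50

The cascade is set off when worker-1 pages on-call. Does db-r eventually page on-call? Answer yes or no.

yes

Round 1 — worker-1 pages on-call (initial).
  db-r: +70 → 70 ≥ 60
  edge-1: +40 → 40 ≥ 30
  worker-2: +40 → 40 < 80
Round 2 — db-r, edge-1 page on-call.
  app-b: +80 → 80 ≥ 70
  db-m: +75+50 → 125 ≥ 70
  lb-2: +20 → 20 < 70
  worker-2: +80+10 → 130 ≥ 80
Round 3 — app-b, db-m, worker-2 page on-call.
  cache-2: +40 → 40 < 100
  lb-2: +30 → 50 < 70
No further pages.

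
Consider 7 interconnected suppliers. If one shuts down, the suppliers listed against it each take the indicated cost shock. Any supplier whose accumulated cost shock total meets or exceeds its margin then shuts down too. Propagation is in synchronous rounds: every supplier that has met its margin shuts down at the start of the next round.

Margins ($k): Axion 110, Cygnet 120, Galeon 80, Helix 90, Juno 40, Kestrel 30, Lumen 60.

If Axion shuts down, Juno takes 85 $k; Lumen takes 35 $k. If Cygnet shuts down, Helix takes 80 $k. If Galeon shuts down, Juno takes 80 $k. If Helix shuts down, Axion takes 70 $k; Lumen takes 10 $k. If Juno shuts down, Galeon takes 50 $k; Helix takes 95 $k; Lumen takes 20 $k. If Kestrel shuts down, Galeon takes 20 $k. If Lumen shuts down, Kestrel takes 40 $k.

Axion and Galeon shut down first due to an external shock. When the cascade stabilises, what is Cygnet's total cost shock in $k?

0

Round 1 — Axion, Galeon shut down (initial).
  Juno: +85+80 → 165 ≥ 40
  Lumen: +35 → 35 < 60
Round 2 — Juno shuts down.
  Helix: +95 → 95 ≥ 90
  Lumen: +20 → 55 < 60
Round 3 — Helix shuts down.
  Lumen: +10 → 65 ≥ 60
Round 4 — Lumen shuts down.
  Kestrel: +40 → 40 ≥ 30
Round 5 — Kestrel shuts down.
No further shutdowns.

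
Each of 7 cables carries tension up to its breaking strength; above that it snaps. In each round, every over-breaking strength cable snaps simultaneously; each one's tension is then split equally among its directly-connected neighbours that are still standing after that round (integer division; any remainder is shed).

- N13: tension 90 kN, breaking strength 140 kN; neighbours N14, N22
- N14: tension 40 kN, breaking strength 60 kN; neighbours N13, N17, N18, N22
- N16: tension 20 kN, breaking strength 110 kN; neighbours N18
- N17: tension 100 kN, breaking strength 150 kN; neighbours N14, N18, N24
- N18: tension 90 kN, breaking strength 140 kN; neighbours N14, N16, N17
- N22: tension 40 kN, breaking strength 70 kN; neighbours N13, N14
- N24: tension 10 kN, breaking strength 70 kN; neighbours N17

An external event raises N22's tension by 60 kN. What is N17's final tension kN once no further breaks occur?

130

Round 1 — N22 at 100 > 70. N22 snaps.
  N22 sheds 100 kN to N13, N14: 50 each.
    N13: 90+50 = 140 ≤ 140
    N14: 40+50 = 90 > 60
Round 2 — N14 snaps.
  N14 sheds 90 kN to N13, N17, N18: 30 each.
    N13: 140+30 = 170 > 140
    N17: 100+30 = 130 ≤ 150
    N18: 90+30 = 120 ≤ 140
Round 3 — N13 snaps.
  N13 sheds 170 kN: no online neighbours, lost.
No further breaks.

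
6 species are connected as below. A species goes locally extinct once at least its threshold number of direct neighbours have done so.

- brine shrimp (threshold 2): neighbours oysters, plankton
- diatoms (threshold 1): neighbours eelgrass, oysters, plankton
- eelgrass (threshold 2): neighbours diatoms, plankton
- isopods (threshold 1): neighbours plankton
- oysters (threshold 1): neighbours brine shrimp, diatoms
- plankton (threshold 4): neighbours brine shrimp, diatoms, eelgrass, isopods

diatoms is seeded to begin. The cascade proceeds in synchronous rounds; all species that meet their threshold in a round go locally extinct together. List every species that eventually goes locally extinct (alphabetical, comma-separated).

diatoms, oysters

Round 1 — diatoms goes locally extinct (initial).
Round 2 — checking thresholds:
  eelgrass: 1 of 2 neighbours < 2, not yet.
  oysters: 1 of 2 neighbours ≥ 1, goes locally extinct.
  plankton: 1 of 4 neighbours < 4, not yet.
Round 3 — no new extinctions; cascade stops.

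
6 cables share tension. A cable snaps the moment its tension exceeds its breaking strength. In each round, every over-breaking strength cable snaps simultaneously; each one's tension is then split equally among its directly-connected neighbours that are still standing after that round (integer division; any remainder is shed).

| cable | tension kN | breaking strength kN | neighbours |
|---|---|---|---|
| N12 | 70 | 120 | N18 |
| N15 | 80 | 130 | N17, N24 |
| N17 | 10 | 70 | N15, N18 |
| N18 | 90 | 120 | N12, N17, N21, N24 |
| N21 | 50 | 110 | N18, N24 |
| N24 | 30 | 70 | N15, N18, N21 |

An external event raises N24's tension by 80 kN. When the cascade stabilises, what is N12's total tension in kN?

Round 1 — N24 at 110 > 70. N24 snaps.
  N24 sheds 110 kN to N15, N18, N21: 36 each (2 lost).
    N15: 80+36 = 116 ≤ 130
    N18: 90+36 = 126 > 120
    N21: 50+36 = 86 ≤ 110
Round 2 — N18 snaps.
  N18 sheds 126 kN to N12, N17, N21: 42 each.
    N12: 70+42 = 112 ≤ 120
    N17: 10+42 = 52 ≤ 70
    N21: 86+42 = 128 > 110
Round 3 — N21 snaps.
  N21 sheds 128 kN: no online neighbours, lost.
No further breaks.

112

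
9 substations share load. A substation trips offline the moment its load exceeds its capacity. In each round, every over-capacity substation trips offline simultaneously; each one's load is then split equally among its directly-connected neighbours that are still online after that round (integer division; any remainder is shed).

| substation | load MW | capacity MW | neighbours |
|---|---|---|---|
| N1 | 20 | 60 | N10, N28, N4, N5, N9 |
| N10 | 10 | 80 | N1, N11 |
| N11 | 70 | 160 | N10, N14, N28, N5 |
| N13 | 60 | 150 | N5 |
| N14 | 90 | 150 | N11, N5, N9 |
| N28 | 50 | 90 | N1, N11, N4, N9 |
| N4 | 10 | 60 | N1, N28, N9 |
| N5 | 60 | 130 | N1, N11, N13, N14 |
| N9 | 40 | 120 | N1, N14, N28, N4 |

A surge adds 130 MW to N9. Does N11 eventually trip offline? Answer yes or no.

Round 1 — N9 at 170 > 120. N9 trips offline.
  N9 sheds 170 MW to N1, N14, N28, N4: 42 each (2 lost).
    N1: 20+42 = 62 > 60
    N14: 90+42 = 132 ≤ 150
    N28: 50+42 = 92 > 90
    N4: 10+42 = 52 ≤ 60
Round 2 — N1, N28 trip offline.
  N1 sheds 62 MW to N10, N4, N5: 20 each (2 lost).
    N10: 10+20 = 30 ≤ 80
    N4: 52+20 = 72 > 60
    N5: 60+20 = 80 ≤ 130
  N28 sheds 92 MW to N11, N4: 46 each.
    N11: 70+46 = 116 ≤ 160
    N4: 72+46 = 118 > 60
Round 3 — N4 trips offline.
  N4 sheds 118 MW: no online neighbours, lost.
No further trips.

no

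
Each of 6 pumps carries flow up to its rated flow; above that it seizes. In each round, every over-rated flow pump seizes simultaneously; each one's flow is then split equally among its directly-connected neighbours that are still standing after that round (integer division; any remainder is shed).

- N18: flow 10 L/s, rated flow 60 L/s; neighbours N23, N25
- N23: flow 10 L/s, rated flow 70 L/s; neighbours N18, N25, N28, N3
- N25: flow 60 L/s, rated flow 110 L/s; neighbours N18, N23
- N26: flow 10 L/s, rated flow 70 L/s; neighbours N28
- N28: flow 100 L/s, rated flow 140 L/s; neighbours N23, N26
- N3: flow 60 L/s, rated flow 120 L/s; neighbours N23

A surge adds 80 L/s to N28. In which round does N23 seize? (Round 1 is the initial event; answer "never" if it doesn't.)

2

Round 1 — N28 at 180 > 140. N28 seizes.
  N28 sheds 180 L/s to N23, N26: 90 each.
    N23: 10+90 = 100 > 70
    N26: 10+90 = 100 > 70
Round 2 — N23, N26 seize.
  N23 sheds 100 L/s to N18, N25, N3: 33 each (1 lost).
    N18: 10+33 = 43 ≤ 60
    N25: 60+33 = 93 ≤ 110
    N3: 60+33 = 93 ≤ 120
  N26 sheds 100 L/s: no online neighbours, lost.
No further seizures.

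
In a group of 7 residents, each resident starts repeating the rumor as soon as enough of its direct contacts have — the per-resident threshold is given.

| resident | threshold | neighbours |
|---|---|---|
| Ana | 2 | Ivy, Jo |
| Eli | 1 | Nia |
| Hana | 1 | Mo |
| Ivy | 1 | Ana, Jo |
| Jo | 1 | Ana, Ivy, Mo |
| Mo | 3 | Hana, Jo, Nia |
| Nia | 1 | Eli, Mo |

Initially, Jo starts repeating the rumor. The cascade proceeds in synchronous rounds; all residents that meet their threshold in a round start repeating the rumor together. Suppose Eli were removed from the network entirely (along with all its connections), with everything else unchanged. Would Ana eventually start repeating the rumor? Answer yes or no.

With Eli removed:
Round 1 — Jo starts repeating the rumor (initial).
Round 2 — checking thresholds:
  Ana: 1 of 2 neighbours < 2, holds.
  Ivy: 1 of 2 neighbours ≥ 1, starts repeating the rumor.
  Mo: 1 of 3 neighbours < 3, holds.
Round 3 — checking thresholds:
  Ana: 2 of 2 neighbours ≥ 2, starts repeating the rumor.
  Mo: 1 of 3 neighbours < 3, holds.
Round 4 — no new spreads; cascade stops.

yes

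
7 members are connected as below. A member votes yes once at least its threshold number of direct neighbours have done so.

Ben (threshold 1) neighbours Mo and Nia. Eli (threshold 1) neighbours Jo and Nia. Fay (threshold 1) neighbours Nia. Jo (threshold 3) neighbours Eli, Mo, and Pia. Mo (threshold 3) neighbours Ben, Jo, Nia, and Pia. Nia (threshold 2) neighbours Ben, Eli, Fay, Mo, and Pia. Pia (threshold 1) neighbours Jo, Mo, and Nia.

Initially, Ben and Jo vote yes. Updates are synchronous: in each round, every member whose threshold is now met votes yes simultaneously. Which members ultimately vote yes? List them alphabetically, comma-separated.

Round 1 — Ben, Jo vote yes (initial).
Round 2 — checking thresholds:
  Eli: 1 of 2 neighbours ≥ 1, votes yes.
  Mo: 2 of 4 neighbours < 3, not yet.
  Nia: 1 of 5 neighbours < 2, not yet.
  Pia: 1 of 3 neighbours ≥ 1, votes yes.
Round 3 — checking thresholds:
  Mo: 3 of 4 neighbours ≥ 3, votes yes.
  Nia: 3 of 5 neighbours ≥ 2, votes yes.
Round 4 — checking thresholds:
  Fay: 1 of 1 neighbours ≥ 1, votes yes.
Round 5 — no new yes votes; cascade stops.

Ben, Eli, Fay, Jo, Mo, Nia, Pia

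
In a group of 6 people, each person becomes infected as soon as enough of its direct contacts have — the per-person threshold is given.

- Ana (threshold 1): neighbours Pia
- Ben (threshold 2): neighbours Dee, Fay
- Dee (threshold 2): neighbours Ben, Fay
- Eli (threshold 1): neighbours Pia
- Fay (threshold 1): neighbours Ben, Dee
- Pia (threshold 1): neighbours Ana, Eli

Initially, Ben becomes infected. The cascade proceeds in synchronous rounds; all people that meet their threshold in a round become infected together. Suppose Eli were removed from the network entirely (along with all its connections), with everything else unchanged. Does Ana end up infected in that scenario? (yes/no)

With Eli removed:
Round 1 — Ben becomes infected (initial).
Round 2 — checking thresholds:
  Dee: 1 of 2 neighbours < 2, holds.
  Fay: 1 of 2 neighbours ≥ 1, becomes infected.
Round 3 — checking thresholds:
  Dee: 2 of 2 neighbours ≥ 2, becomes infected.
Round 4 — no new infections; cascade stops.

no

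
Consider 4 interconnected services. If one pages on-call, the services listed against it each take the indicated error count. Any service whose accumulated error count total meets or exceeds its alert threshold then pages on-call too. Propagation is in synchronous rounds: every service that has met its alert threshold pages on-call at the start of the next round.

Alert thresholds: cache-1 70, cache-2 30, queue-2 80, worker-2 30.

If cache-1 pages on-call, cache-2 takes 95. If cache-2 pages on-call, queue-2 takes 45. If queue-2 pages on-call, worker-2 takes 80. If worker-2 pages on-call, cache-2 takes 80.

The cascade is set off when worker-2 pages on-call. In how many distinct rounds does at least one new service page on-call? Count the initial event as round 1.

2

Round 1 — worker-2 pages on-call (initial).
  cache-2: +80 → 80 ≥ 30
Round 2 — cache-2 pages on-call.
  queue-2: +45 → 45 < 80
No further pages.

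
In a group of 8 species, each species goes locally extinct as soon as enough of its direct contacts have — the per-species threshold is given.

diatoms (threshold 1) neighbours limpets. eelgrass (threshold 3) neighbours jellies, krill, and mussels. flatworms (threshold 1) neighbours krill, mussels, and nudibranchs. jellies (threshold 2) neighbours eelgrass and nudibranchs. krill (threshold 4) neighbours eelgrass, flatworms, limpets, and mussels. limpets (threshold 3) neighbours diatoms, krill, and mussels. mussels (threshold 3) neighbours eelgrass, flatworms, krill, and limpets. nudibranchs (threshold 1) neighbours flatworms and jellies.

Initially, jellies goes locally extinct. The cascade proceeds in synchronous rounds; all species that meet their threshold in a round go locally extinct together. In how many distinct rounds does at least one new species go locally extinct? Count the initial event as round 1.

3

Round 1 — jellies goes locally extinct (initial).
Round 2 — checking thresholds:
  eelgrass: 1 of 3 neighbours < 3, not yet.
  nudibranchs: 1 of 2 neighbours ≥ 1, goes locally extinct.
Round 3 — checking thresholds:
  eelgrass: 1 of 3 neighbours < 3, not yet.
  flatworms: 1 of 3 neighbours ≥ 1, goes locally extinct.
Round 4 — no new extinctions; cascade stops.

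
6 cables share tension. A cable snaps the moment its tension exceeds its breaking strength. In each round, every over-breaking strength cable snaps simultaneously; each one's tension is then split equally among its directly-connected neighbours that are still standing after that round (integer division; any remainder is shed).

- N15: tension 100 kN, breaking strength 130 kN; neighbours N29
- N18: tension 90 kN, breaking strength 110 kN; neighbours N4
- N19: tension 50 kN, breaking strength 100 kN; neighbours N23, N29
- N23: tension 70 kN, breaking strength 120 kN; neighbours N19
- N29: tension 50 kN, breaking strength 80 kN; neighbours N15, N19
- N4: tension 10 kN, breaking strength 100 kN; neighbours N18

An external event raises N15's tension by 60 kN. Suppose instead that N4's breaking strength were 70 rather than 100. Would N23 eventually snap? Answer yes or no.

yes

With N4's breaking strength at 70:
Round 1 — N15 at 160 > 130. N15 snaps.
  N15 sheds 160 kN to N29: 160 each.
    N29: 50+160 = 210 > 80
Round 2 — N29 snaps.
  N29 sheds 210 kN to N19: 210 each.
    N19: 50+210 = 260 > 100
Round 3 — N19 snaps.
  N19 sheds 260 kN to N23: 260 each.
    N23: 70+260 = 330 > 120
Round 4 — N23 snaps.
  N23 sheds 330 kN: no online neighbours, lost.
No further breaks.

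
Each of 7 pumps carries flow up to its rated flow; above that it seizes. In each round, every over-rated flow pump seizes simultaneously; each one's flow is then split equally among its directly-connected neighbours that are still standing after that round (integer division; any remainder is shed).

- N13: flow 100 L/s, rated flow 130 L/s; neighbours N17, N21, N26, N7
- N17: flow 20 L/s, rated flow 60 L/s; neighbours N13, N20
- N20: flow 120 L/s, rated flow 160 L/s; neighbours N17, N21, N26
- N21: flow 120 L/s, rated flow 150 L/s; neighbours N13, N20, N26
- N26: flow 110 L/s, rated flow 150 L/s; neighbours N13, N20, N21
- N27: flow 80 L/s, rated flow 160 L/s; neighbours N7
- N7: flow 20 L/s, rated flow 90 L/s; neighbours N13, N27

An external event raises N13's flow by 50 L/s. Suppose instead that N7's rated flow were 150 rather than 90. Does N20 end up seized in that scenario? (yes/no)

With N7's rated flow at 150:
Round 1 — N13 at 150 > 130. N13 seizes.
  N13 sheds 150 L/s to N17, N21, N26, N7: 37 each (2 lost).
    N17: 20+37 = 57 ≤ 60
    N21: 120+37 = 157 > 150
    N26: 110+37 = 147 ≤ 150
    N7: 20+37 = 57 ≤ 150
Round 2 — N21 seizes.
  N21 sheds 157 L/s to N20, N26: 78 each (1 lost).
    N20: 120+78 = 198 > 160
    N26: 147+78 = 225 > 150
Round 3 — N20, N26 seize.
  N20 sheds 198 L/s to N17: 198 each.
    N17: 57+198 = 255 > 60
  N26 sheds 225 L/s: no online neighbours, lost.
Round 4 — N17 seizes.
  N17 sheds 255 L/s: no online neighbours, lost.
No further seizures.

yes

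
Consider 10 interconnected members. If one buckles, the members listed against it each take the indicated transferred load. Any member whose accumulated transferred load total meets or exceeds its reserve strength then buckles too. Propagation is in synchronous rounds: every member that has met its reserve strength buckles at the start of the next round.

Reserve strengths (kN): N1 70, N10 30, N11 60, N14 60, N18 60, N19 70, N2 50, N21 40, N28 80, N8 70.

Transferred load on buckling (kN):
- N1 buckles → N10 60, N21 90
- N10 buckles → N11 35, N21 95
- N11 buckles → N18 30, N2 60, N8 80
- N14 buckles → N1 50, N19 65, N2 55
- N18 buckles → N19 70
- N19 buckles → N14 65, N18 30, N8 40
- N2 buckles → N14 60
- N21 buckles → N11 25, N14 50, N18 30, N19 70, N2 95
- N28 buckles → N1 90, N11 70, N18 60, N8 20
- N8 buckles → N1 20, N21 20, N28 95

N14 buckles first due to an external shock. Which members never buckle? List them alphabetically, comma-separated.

N1, N10, N11, N18, N19, N21, N28, N8

Round 1 — N14 buckles (initial).
  N1: +50 → 50 < 70
  N19: +65 → 65 < 70
  N2: +55 → 55 ≥ 50
Round 2 — N2 buckles.
No further bucklings.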